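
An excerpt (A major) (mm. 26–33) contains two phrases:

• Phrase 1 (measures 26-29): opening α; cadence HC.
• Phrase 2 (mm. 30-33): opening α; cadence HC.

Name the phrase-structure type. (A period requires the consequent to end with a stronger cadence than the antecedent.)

Both phrases have the same opening (α) and the same cadence (half cadence): the second is a restatement, not a consequent, so this is a repeated phrase rather than a period.

repeated phrase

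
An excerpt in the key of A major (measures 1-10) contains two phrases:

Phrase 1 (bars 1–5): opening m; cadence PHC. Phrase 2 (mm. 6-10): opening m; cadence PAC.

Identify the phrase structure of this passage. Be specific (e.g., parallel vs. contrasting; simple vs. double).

parallel period

Phrase 1 ends with a Phrygian half cadence (weaker) and phrase 2 with a perfect authentic cadence (stronger): antecedent + consequent = a period.
The two phrases open with the same material (m / m), so the period is parallel.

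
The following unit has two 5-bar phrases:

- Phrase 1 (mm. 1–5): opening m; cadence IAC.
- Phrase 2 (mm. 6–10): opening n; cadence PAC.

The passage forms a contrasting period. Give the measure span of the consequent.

measures 6–10

The antecedent is the phrase ending with the weaker cadence (imperfect authentic cadence, phrase 1) and the consequent the one ending more conclusively (perfect authentic cadence, phrase 2); the consequent is bars 6–10.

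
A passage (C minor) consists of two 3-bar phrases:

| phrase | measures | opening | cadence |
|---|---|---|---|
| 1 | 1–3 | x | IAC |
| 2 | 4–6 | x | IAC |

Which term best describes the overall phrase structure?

repeated phrase

Both phrases have the same opening (x) and the same cadence (imperfect authentic cadence): the second is a restatement, not a consequent, so this is a repeated phrase rather than a period.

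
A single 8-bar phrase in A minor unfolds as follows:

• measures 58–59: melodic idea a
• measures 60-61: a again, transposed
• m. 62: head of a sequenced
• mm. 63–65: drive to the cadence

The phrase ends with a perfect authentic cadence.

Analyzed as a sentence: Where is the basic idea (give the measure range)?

measures 58–59

The presentation of a sentence is the basic idea (measures 58–59) plus its repetition (mm. 60–61); the basic idea is therefore mm. 58-59.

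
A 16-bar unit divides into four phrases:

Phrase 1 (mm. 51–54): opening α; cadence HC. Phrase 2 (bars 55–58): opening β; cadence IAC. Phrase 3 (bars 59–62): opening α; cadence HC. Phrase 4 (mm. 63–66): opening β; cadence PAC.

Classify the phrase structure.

Four phrases in two halves: the first half (mm. 51-58) ends with an imperfect authentic cadence, the second (mm. 59–66) with a perfect authentic cadence — a large antecedent–consequent pair, i.e. a double period.
Phrase 3 begins with the same material as phrase 1, making it parallel.

parallel double period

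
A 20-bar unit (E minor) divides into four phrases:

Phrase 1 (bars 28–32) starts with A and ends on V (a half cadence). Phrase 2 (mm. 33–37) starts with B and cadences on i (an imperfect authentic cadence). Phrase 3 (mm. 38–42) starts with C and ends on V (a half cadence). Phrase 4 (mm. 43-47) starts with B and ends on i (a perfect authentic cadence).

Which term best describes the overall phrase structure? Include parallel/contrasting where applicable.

Four phrases in two halves: the first half (mm. 28-37) ends with an imperfect authentic cadence, the second (mm. 38–47) with a perfect authentic cadence — a large antecedent–consequent pair, i.e. a double period.
Phrase 3 begins with different material from phrase 1, making it contrasting.

contrasting double period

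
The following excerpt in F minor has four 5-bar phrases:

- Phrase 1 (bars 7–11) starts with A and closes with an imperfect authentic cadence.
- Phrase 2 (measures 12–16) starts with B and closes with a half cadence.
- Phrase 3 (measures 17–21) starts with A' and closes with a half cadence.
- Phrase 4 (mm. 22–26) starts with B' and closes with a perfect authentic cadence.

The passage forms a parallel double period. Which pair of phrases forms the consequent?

In a double period the first pair of phrases (ending half cadence) is the large antecedent and the second pair (ending perfect authentic cadence) is the large consequent; the consequent is phrases 3 and 4.

phrases 3 and 4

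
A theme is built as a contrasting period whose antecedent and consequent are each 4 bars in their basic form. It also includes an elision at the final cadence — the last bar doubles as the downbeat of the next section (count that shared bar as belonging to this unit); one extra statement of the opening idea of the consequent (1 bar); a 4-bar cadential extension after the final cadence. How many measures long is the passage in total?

Basic contrasting period: 4 + 4 = 8 bars.
8 (basic form) + 1 (extra statement) + 4 (cadential extension) = 13.
The elision shares a bar with the next section but does not change this unit's count.

13 measures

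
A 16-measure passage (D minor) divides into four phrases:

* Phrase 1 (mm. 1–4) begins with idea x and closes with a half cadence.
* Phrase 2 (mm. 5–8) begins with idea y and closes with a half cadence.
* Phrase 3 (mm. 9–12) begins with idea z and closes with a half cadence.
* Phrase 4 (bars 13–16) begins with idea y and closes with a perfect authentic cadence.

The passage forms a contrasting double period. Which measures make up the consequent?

In a double period the first pair of phrases (ending half cadence) is the large antecedent and the second pair (ending perfect authentic cadence) is the large consequent; the consequent is measures 9–16.

measures 9–16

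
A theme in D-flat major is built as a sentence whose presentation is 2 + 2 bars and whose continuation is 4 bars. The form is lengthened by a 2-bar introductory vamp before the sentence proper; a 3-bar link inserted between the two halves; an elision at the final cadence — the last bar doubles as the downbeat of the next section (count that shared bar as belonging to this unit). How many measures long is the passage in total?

13 measures

Basic sentence: 2 + 2 + 4 = 8 bars.
8 (basic form) + 2 (introduction) + 3 (link) = 13.
The elision shares a bar with the next section but does not change this unit's count.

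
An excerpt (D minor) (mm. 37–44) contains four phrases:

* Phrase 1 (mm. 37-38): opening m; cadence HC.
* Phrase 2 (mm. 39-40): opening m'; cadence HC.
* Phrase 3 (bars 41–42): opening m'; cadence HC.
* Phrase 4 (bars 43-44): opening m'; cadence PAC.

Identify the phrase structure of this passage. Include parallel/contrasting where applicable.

Four phrases in two halves: the first half (bars 37–40) ends with a half cadence, the second (mm. 41–44) with a perfect authentic cadence — a large antecedent–consequent pair, i.e. a double period.
Phrase 3 begins with the same material as phrase 1, making it parallel.

parallel double period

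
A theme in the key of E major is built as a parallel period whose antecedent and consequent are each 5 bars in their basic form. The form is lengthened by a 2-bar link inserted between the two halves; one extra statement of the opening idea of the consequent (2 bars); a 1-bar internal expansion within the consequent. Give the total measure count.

15 measures

Basic parallel period: 5 + 5 = 10 bars.
10 (basic form) + 2 (link) + 2 (extra statement) + 1 (internal expansion) = 15.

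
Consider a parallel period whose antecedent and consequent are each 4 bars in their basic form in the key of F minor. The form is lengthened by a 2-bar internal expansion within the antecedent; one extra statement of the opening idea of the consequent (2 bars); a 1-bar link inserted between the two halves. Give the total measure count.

Basic parallel period: 4 + 4 = 8 bars.
8 (basic form) + 2 (internal expansion) + 2 (extra statement) + 1 (link) = 13.

13 measures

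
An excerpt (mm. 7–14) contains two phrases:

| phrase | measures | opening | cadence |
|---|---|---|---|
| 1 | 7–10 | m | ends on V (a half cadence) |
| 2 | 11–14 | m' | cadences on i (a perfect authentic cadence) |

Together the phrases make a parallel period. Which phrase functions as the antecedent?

phrase 1

The phrase ending with the weaker cadence (half cadence) is the antecedent; the one ending more conclusively (perfect authentic cadence) is the consequent. The antecedent is phrase 1.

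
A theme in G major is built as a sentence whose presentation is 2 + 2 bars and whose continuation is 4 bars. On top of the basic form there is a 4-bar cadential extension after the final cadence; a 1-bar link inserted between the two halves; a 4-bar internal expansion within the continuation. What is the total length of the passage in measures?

17 measures

Basic sentence: 2 + 2 + 4 = 8 bars.
8 (basic form) + 4 (cadential extension) + 1 (link) + 4 (internal expansion) = 17.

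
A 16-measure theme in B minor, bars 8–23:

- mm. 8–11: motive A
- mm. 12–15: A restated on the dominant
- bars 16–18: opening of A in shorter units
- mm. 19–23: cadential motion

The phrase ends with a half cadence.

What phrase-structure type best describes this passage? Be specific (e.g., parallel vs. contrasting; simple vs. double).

Basic idea (measures 8–11) + its repetition (mm. 12–15) form the presentation; fragmentation and cadence (bars 16–23) form the continuation — the 16-bar whole is a sentence.

sentence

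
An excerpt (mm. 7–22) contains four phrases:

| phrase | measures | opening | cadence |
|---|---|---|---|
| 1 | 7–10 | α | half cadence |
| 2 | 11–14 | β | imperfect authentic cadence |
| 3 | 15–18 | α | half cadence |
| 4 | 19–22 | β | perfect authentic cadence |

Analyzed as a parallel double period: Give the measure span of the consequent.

In a double period the four phrases pair into a large antecedent (phrases 1–2, ending imperfect authentic cadence) and a large consequent (phrases 3–4, ending perfect authentic cadence). The consequent spans mm. 15-22.

measures 15–22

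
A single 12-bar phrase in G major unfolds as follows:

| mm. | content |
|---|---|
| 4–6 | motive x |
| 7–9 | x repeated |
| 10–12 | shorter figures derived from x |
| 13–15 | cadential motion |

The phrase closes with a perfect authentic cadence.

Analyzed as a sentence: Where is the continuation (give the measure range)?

measures 10–15

After the presentation (mm. 4–9), the continuation covers the fragmentation through the cadence: measures 10–15.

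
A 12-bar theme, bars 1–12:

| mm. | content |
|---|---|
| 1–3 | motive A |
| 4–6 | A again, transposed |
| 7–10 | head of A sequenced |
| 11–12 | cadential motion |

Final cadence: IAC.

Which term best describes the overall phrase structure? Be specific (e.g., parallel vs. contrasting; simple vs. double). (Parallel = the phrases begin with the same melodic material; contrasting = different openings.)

Basic idea (mm. 1-3) + its repetition (measures 4–6) form the presentation; fragmentation and cadence (mm. 7-12) form the continuation — the 12-bar whole is a sentence.

sentence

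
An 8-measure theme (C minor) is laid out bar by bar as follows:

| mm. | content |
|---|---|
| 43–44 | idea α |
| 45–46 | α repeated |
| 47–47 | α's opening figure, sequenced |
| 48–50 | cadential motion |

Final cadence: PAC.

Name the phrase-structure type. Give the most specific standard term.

sentence

Basic idea (bars 43-44) + its repetition (mm. 45–46) form the presentation; fragmentation and cadence (mm. 47–50) form the continuation — the 8-bar whole is a sentence.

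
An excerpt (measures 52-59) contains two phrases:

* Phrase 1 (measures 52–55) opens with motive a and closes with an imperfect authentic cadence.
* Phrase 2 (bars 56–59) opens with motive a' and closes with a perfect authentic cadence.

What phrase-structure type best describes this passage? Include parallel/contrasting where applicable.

Phrase 1 ends with an imperfect authentic cadence (weaker) and phrase 2 with a perfect authentic cadence (stronger): antecedent + consequent = a period.
The two phrases open with the same material (a / a'), so the period is parallel.

parallel period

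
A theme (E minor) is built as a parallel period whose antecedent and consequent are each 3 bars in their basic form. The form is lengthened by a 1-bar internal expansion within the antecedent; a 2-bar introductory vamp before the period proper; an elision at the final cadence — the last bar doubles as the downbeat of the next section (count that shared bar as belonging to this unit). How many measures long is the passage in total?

Basic parallel period: 3 + 3 = 6 bars.
6 (basic form) + 1 (internal expansion) + 2 (introduction) = 9.
The elision shares a bar with the next section but does not change this unit's count.

9 measures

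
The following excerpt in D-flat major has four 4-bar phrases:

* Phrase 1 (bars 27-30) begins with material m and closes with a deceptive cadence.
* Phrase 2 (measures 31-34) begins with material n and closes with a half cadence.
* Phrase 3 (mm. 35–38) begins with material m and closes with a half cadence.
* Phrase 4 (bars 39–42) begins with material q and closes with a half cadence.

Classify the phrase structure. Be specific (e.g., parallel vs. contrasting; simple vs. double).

Phrase 4 ends with a half cadence, no stronger than phrase 2's half cadence, so the four phrases do not form a double period; nor do phrases 3–4 duplicate 1–2, so it is not a repeated period. With no phrase reaching a conclusive cadence, the passage is a phrase group.

phrase group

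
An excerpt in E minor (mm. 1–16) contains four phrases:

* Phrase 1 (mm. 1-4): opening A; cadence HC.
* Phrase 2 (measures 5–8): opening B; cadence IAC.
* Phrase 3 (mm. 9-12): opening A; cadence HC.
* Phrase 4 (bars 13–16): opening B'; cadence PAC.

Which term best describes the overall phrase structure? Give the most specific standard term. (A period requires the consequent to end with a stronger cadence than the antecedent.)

parallel double period

Four phrases in two halves: the first half (mm. 1–8) ends with an imperfect authentic cadence, the second (mm. 9–16) with a perfect authentic cadence — a large antecedent–consequent pair, i.e. a double period.
Phrase 3 begins with the same material as phrase 1, making it parallel.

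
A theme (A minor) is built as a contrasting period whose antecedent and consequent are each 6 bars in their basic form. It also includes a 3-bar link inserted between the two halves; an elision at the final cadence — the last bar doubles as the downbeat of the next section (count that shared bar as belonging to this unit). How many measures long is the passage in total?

15 measures

Basic contrasting period: 6 + 6 = 12 bars.
12 (basic form) + 3 (link) = 15.
The elision shares a bar with the next section but does not change this unit's count.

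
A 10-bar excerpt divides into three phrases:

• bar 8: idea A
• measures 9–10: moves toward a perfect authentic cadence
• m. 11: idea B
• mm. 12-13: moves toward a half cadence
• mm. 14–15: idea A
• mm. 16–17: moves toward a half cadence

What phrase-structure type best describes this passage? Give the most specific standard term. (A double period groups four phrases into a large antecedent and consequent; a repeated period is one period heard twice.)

phrase group

The final phrase closes with a half cadence, which is not stronger than the preceding half cadence; the 3 phrases lack an overall antecedent–consequent design and so form a phrase group.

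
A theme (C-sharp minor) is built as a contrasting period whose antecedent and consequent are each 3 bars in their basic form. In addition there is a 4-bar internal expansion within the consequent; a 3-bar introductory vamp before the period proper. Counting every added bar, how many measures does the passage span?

13 measures

Basic contrasting period: 3 + 3 = 6 bars.
6 (basic form) + 4 (internal expansion) + 3 (introduction) = 13.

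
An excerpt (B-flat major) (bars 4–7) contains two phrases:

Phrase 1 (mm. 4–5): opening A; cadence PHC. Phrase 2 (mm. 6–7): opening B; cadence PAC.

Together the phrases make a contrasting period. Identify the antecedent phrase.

The phrase ending with the weaker cadence (Phrygian half cadence) is the antecedent; the one ending more conclusively (perfect authentic cadence) is the consequent. The antecedent is phrase 1.

phrase 1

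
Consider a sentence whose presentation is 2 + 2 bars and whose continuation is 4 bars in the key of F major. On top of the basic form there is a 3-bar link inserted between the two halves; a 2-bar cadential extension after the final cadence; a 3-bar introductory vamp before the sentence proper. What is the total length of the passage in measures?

16 measures

Basic sentence: 2 + 2 + 4 = 8 bars.
8 (basic form) + 3 (link) + 2 (cadential extension) + 3 (introduction) = 16.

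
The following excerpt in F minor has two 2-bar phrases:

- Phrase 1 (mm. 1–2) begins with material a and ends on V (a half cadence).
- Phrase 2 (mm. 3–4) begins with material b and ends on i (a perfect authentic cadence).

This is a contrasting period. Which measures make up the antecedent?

The phrase ending with the weaker cadence (half cadence) is the antecedent; the one ending more conclusively (perfect authentic cadence) is the consequent. The antecedent is measures 1–2.

measures 1–2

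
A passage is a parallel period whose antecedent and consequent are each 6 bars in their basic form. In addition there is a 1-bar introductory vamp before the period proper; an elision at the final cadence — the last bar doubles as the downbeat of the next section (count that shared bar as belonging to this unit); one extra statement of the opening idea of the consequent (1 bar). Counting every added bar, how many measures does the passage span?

14 measures

Basic parallel period: 6 + 6 = 12 bars.
12 (basic form) + 1 (introduction) + 1 (extra statement) = 14.
The elision shares a bar with the next section but does not change this unit's count.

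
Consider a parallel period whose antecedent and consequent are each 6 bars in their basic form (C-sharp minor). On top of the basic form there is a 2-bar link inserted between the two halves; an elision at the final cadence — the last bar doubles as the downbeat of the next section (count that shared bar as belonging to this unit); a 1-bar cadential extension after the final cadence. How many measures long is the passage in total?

15 measures

Basic parallel period: 6 + 6 = 12 bars.
12 (basic form) + 2 (link) + 1 (cadential extension) = 15.
The elision shares a bar with the next section but does not change this unit's count.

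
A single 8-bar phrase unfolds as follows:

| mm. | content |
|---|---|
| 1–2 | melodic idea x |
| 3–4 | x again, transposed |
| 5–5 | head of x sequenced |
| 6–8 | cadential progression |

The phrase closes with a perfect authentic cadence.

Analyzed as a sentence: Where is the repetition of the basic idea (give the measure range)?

measures 3–4

The presentation of a sentence is the basic idea (bars 1–2) plus its repetition (mm. 3–4); the repetition of the basic idea is therefore bars 3–4.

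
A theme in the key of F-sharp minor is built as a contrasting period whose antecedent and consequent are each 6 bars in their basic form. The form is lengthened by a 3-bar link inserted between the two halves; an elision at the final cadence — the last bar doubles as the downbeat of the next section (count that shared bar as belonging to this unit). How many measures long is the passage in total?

Basic contrasting period: 6 + 6 = 12 bars.
12 (basic form) + 3 (link) = 15.
The elision shares a bar with the next section but does not change this unit's count.

15 measures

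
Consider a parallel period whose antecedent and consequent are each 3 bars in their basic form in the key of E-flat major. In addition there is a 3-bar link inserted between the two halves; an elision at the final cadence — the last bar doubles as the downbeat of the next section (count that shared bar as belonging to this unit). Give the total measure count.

9 measures

Basic parallel period: 3 + 3 = 6 bars.
6 (basic form) + 3 (link) = 9.
The elision shares a bar with the next section but does not change this unit's count.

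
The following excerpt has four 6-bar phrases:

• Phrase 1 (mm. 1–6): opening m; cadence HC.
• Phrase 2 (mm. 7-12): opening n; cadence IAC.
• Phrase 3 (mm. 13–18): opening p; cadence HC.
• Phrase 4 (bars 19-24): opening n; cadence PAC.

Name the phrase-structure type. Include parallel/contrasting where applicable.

Four phrases in two halves: the first half (measures 1–12) ends with an imperfect authentic cadence, the second (mm. 13-24) with a perfect authentic cadence — a large antecedent–consequent pair, i.e. a double period.
Phrase 3 begins with different material from phrase 1, making it contrasting.

contrasting double period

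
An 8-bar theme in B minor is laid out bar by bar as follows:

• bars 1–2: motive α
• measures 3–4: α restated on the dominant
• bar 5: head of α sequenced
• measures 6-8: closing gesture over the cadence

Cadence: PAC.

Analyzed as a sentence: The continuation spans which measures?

measures 5–8

After the presentation (mm. 1–4), the continuation covers the fragmentation through the cadence: bars 5–8.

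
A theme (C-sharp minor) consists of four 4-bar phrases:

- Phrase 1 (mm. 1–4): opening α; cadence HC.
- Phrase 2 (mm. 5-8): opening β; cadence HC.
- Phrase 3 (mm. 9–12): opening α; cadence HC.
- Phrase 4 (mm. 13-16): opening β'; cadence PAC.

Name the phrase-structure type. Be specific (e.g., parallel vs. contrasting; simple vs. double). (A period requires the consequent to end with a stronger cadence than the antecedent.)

Four phrases in two halves: the first half (bars 1–8) ends with a half cadence, the second (measures 9–16) with a perfect authentic cadence — a large antecedent–consequent pair, i.e. a double period.
Phrase 3 begins with the same material as phrase 1, making it parallel.

parallel double period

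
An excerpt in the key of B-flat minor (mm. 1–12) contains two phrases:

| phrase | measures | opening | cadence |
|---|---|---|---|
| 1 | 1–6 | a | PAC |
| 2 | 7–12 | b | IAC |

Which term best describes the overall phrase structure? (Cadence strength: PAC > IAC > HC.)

phrase group

The second phrase closes with an imperfect authentic cadence, which is not stronger than the first phrase's perfect authentic cadence; without a weak→strong cadential pair there is no antecedent–consequent relationship, so this is a phrase group rather than a period.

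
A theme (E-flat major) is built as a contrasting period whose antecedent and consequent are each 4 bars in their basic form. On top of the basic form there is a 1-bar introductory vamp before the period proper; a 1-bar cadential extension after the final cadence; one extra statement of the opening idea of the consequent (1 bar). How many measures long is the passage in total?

11 measures

Basic contrasting period: 4 + 4 = 8 bars.
8 (basic form) + 1 (introduction) + 1 (cadential extension) + 1 (extra statement) = 11.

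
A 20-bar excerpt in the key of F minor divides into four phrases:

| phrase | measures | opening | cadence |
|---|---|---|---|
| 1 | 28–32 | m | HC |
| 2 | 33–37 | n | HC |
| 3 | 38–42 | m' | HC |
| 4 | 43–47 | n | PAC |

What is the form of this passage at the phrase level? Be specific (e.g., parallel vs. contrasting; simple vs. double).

parallel double period

Four phrases in two halves: the first half (measures 28–37) ends with a half cadence, the second (bars 38-47) with a perfect authentic cadence — a large antecedent–consequent pair, i.e. a double period.
Phrase 3 begins with the same material as phrase 1, making it parallel.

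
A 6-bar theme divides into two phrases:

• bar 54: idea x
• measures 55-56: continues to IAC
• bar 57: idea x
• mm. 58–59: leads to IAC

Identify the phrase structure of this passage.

Both phrases have the same opening (x) and the same cadence (imperfect authentic cadence): the second is a restatement, not a consequent, so this is a repeated phrase rather than a period.

repeated phrase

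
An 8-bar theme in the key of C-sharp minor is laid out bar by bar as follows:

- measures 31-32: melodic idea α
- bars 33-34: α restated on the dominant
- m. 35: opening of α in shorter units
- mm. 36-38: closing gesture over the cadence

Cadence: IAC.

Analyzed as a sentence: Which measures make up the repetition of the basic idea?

The presentation of a sentence is the basic idea (mm. 31–32) plus its repetition (bars 33-34); the repetition of the basic idea is therefore bars 33–34.

measures 33–34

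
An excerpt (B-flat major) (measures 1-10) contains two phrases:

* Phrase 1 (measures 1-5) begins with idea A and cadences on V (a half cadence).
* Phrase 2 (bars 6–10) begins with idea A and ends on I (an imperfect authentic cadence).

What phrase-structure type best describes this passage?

Phrase 1 ends with a half cadence (weaker) and phrase 2 with an imperfect authentic cadence (stronger): antecedent + consequent = a period.
The two phrases open with the same material (A / A), so the period is parallel.

parallel period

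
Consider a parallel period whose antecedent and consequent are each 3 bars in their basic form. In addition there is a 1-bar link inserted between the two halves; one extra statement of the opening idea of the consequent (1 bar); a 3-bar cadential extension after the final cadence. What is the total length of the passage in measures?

Basic parallel period: 3 + 3 = 6 bars.
6 (basic form) + 1 (link) + 1 (extra statement) + 3 (cadential extension) = 11.

11 measures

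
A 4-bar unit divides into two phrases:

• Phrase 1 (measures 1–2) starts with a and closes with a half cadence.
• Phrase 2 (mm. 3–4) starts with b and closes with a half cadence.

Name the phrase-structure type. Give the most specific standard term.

phrase group

The second phrase closes with a half cadence, which is not stronger than the first phrase's half cadence; without a weak→strong cadential pair there is no antecedent–consequent relationship, so this is a phrase group rather than a period.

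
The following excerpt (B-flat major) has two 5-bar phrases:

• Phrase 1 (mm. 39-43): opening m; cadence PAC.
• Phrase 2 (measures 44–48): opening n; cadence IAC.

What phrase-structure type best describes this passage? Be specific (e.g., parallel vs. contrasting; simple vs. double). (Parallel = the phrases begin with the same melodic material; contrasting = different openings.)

phrase group

The second phrase closes with an imperfect authentic cadence, which is not stronger than the first phrase's perfect authentic cadence; without a weak→strong cadential pair there is no antecedent–consequent relationship, so this is a phrase group rather than a period.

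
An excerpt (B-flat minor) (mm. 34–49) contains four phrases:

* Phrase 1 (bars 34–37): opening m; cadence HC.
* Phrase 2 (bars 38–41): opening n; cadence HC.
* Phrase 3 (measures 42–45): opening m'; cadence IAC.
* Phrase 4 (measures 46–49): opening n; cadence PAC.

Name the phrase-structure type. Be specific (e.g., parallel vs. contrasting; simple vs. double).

Four phrases in two halves: the first half (measures 34-41) ends with a half cadence, the second (mm. 42–49) with a perfect authentic cadence — a large antecedent–consequent pair, i.e. a double period.
Phrase 3 begins with the same material as phrase 1, making it parallel.

parallel double period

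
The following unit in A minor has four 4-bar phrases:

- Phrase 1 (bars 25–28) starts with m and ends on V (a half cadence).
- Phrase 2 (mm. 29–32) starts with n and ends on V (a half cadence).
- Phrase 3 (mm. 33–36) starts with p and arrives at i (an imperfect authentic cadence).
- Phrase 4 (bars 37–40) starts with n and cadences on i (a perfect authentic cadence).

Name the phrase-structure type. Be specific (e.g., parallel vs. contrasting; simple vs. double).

contrasting double period

Four phrases in two halves: the first half (mm. 25–32) ends with a half cadence, the second (mm. 33–40) with a perfect authentic cadence — a large antecedent–consequent pair, i.e. a double period.
Phrase 3 begins with different material from phrase 1, making it contrasting.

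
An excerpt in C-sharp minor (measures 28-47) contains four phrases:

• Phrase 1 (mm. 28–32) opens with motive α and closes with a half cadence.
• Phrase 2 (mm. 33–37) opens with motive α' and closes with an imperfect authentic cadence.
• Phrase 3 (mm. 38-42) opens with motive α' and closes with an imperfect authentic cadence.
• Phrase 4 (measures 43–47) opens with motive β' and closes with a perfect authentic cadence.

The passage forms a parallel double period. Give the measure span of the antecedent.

In a double period the first pair of phrases (ending imperfect authentic cadence) is the large antecedent and the second pair (ending perfect authentic cadence) is the large consequent; the antecedent is measures 28–37.

measures 28–37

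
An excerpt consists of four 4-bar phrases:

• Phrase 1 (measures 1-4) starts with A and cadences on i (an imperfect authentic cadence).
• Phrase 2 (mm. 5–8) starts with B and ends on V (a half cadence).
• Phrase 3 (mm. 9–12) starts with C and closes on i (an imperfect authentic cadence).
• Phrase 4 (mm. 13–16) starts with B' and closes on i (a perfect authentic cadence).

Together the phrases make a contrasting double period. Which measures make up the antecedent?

In a double period the first pair of phrases (ending half cadence) is the large antecedent and the second pair (ending perfect authentic cadence) is the large consequent; the antecedent is measures 1–8.

measures 1–8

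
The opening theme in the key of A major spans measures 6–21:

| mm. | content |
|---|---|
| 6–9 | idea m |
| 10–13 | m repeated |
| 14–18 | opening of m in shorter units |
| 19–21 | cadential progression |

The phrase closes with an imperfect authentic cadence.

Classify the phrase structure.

Basic idea (bars 6-9) + its repetition (mm. 10–13) form the presentation; fragmentation and cadence (mm. 14-21) form the continuation — the 16-bar whole is a sentence.

sentence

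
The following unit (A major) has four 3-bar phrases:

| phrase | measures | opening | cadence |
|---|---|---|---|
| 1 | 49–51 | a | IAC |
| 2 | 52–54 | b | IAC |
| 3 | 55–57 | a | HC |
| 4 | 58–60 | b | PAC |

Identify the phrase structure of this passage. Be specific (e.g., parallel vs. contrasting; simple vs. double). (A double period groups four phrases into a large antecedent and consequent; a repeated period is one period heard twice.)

parallel double period

Four phrases in two halves: the first half (mm. 49–54) ends with an imperfect authentic cadence, the second (mm. 55-60) with a perfect authentic cadence — a large antecedent–consequent pair, i.e. a double period.
Phrase 3 begins with the same material as phrase 1, making it parallel.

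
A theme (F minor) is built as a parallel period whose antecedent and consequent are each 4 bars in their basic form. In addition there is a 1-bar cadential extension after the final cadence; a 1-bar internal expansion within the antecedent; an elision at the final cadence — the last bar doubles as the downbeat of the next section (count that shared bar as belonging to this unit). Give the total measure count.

Basic parallel period: 4 + 4 = 8 bars.
8 (basic form) + 1 (cadential extension) + 1 (internal expansion) = 10.
The elision shares a bar with the next section but does not change this unit's count.

10 measures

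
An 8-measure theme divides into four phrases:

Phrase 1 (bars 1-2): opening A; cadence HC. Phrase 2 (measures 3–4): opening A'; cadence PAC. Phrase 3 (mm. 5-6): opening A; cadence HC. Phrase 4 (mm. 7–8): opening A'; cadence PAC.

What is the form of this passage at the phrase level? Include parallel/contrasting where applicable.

repeated period

The cadence pattern HC–PAC–HC–PAC is weak–strong twice, and phrases 3–4 restate phrases 1–2: a period heard twice, not a double period (which would end weakly at phrase 2).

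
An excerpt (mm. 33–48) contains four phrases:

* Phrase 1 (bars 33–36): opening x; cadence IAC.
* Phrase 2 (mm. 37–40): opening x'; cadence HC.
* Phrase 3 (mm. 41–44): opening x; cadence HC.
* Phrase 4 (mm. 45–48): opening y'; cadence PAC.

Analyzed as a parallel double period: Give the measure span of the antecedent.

In a double period the four phrases pair into a large antecedent (phrases 1–2, ending half cadence) and a large consequent (phrases 3–4, ending perfect authentic cadence). The antecedent spans bars 33–40.

measures 33–40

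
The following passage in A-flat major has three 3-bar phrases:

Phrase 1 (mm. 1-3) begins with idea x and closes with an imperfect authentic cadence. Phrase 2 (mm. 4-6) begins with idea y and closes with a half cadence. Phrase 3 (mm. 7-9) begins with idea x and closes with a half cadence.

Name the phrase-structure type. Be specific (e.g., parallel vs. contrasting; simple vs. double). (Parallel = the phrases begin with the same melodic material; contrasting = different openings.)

phrase group

The final phrase closes with a half cadence, which is not stronger than the preceding half cadence; the 3 phrases lack an overall antecedent–consequent design and so form a phrase group.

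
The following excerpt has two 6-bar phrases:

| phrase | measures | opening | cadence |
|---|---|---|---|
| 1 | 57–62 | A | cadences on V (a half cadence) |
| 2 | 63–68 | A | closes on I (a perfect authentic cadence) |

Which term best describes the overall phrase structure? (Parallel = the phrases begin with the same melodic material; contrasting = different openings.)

Phrase 1 ends with a half cadence (weaker) and phrase 2 with a perfect authentic cadence (stronger): antecedent + consequent = a period.
The two phrases open with the same material (A / A), so the period is parallel.

parallel period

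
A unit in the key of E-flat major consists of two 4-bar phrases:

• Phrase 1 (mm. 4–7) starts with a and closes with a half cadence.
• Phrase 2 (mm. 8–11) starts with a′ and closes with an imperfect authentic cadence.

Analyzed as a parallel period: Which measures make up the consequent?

The antecedent is the phrase ending with the weaker cadence (half cadence, phrase 1) and the consequent the one ending more conclusively (imperfect authentic cadence, phrase 2); the consequent is mm. 8–11.

measures 8–11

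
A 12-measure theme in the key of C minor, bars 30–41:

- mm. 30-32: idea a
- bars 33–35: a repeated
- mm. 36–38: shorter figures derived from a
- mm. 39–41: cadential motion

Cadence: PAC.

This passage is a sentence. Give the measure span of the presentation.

The presentation of a sentence is the basic idea (mm. 30-32) plus its repetition (mm. 33–35); the presentation is therefore measures 30–35.

measures 30–35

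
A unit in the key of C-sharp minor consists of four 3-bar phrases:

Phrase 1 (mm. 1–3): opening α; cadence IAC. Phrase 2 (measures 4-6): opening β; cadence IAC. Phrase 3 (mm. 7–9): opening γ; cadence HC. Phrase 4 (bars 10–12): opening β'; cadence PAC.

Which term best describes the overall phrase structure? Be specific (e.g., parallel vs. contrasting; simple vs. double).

Four phrases in two halves: the first half (mm. 1-6) ends with an imperfect authentic cadence, the second (mm. 7–12) with a perfect authentic cadence — a large antecedent–consequent pair, i.e. a double period.
Phrase 3 begins with different material from phrase 1, making it contrasting.

contrasting double period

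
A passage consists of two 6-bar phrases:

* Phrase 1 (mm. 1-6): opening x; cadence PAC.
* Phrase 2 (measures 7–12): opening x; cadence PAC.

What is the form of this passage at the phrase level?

repeated phrase

Both phrases have the same opening (x) and the same cadence (perfect authentic cadence): the second is a restatement, not a consequent, so this is a repeated phrase rather than a period.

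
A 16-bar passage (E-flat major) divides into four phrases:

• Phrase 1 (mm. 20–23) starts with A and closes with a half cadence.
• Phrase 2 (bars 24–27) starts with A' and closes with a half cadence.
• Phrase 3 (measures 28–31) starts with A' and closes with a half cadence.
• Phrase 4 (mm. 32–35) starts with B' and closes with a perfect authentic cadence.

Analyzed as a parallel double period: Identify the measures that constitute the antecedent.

measures 20–27

In a double period the four phrases pair into a large antecedent (phrases 1–2, ending half cadence) and a large consequent (phrases 3–4, ending perfect authentic cadence). The antecedent spans mm. 20–27.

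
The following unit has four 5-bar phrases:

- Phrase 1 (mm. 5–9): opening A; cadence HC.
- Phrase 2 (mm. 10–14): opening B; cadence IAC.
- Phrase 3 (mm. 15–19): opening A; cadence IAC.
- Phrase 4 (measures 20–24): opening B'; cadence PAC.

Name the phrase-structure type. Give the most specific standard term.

Four phrases in two halves: the first half (mm. 5–14) ends with an imperfect authentic cadence, the second (mm. 15-24) with a perfect authentic cadence — a large antecedent–consequent pair, i.e. a double period.
Phrase 3 begins with the same material as phrase 1, making it parallel.

parallel double period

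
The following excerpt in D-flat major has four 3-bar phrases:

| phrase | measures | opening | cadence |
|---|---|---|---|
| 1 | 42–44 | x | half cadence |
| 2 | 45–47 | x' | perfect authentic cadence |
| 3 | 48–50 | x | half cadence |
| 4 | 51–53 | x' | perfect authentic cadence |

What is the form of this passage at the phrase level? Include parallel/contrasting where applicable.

The cadence pattern HC–PAC–HC–PAC is weak–strong twice, and phrases 3–4 restate phrases 1–2: a period heard twice, not a double period (which would end weakly at phrase 2).

repeated period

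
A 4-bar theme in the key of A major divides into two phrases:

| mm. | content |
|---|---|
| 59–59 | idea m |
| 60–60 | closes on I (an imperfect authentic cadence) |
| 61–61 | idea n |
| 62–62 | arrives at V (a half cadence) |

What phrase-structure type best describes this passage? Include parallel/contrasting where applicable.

phrase group

The second phrase closes with a half cadence, which is not stronger than the first phrase's imperfect authentic cadence; without a weak→strong cadential pair there is no antecedent–consequent relationship, so this is a phrase group rather than a period.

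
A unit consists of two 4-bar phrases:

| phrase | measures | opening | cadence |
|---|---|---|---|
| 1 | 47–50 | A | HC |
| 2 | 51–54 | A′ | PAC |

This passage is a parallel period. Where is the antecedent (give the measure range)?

The antecedent is the phrase ending with the weaker cadence (half cadence, phrase 1) and the consequent the one ending more conclusively (perfect authentic cadence, phrase 2); the antecedent is mm. 47–50.

measures 47–50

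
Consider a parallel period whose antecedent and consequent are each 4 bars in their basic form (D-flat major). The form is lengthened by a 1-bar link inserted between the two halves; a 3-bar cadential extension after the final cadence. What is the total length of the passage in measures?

Basic parallel period: 4 + 4 = 8 bars.
8 (basic form) + 1 (link) + 3 (cadential extension) = 12.

12 measures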